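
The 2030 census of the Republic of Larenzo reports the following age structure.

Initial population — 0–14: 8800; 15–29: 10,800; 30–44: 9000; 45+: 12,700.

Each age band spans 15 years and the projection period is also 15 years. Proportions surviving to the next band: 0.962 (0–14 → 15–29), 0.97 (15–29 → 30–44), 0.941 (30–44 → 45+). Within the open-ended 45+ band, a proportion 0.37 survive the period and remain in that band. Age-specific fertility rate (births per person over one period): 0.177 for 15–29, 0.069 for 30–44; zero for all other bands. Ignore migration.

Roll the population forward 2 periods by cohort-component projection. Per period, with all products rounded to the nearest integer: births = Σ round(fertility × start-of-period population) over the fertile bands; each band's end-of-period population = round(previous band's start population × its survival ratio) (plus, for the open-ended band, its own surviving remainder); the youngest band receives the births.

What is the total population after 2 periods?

27600

[period 1]
Births: 10800 * 0.177 = 1912  |  9000 * 0.069 = 621 ⇒ total 2533
15–29: 8800 * 0.962 = 8466
30–44: 10800 * 0.97 = 10476
45+: 9000 * 0.941 + 12700 * 0.37 = 8469 + 4699 = 13168
Population now: 0–14=2533, 15–29=8466, 30–44=10476, 45+=13168
[period 2]
Births: 8466 * 0.177 = 1498  |  10476 * 0.069 = 723 ⇒ total 2221
15–29: 2533 * 0.962 = 2437
30–44: 8466 * 0.97 = 8212
45+: 10476 * 0.941 + 13168 * 0.37 = 9858 + 4872 = 14730
Population now: 0–14=2221, 15–29=2437, 30–44=8212, 45+=14730
Total after period 2: 2221 + 2437 + 8212 + 14730 = 27600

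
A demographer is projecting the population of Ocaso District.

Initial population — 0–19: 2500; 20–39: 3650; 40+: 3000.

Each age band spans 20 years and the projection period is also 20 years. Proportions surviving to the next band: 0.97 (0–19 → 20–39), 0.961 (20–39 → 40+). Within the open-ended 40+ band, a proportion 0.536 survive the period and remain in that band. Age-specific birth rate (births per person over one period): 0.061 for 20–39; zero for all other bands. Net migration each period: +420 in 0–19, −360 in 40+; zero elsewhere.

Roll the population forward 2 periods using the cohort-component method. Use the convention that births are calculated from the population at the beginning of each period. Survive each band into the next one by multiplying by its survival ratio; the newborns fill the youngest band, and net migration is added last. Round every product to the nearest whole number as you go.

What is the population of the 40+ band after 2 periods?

4519

Period 1.
Births: 3650 × 0.061 = 223
20–39: 2500 × 0.97 = 2425
40+: 3650 × 0.961 + 3000 × 0.536 = 3508 + 1608 = 5116
Net migration: 0–19 + 420 → 643; 40+ − 360 → 4756
Giving 643 / 2425 / 4756.
Period 2.
Births: 2425 × 0.061 = 148
20–39: 643 × 0.97 = 624
40+: 2425 × 0.961 + 4756 × 0.536 = 2330 + 2549 = 4879
Net migration: 0–19 + 420 → 568; 40+ − 360 → 4519
Giving 568 / 624 / 4519.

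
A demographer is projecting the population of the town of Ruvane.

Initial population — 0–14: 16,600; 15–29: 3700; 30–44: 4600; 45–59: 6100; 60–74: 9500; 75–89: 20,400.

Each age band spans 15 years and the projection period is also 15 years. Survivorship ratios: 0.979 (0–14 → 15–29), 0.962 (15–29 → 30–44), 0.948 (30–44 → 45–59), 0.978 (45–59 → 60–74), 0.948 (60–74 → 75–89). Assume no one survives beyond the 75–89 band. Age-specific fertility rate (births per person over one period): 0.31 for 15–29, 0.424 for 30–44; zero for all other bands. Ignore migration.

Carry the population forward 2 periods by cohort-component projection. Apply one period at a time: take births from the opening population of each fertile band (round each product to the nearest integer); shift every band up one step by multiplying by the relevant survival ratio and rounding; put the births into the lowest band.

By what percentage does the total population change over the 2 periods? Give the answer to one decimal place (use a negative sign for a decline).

After projecting period 1:
Births: 3700 * 0.31 = 1147 ; 4600 * 0.424 = 1950 — total 3097
15–29: 16600 * 0.979 = 16251
30–44: 3700 * 0.962 = 3559
45–59: 4600 * 0.948 = 4361
60–74: 6100 * 0.978 = 5966
75–89: 9500 * 0.948 = 9006
End of period: [3097, 16251, 3559, 4361, 5966, 9006]
After projecting period 2:
Births: 16251 * 0.31 = 5038 ; 3559 * 0.424 = 1509 — total 6547
15–29: 3097 * 0.979 = 3032
30–44: 16251 * 0.962 = 15633
45–59: 3559 * 0.948 = 3374
60–74: 4361 * 0.978 = 4265
75–89: 5966 * 0.948 = 5656
End of period: [6547, 3032, 15633, 3374, 4265, 5656]
Total: 60900 → 38507; change = -22393; percentage change = -36.8%

-36.8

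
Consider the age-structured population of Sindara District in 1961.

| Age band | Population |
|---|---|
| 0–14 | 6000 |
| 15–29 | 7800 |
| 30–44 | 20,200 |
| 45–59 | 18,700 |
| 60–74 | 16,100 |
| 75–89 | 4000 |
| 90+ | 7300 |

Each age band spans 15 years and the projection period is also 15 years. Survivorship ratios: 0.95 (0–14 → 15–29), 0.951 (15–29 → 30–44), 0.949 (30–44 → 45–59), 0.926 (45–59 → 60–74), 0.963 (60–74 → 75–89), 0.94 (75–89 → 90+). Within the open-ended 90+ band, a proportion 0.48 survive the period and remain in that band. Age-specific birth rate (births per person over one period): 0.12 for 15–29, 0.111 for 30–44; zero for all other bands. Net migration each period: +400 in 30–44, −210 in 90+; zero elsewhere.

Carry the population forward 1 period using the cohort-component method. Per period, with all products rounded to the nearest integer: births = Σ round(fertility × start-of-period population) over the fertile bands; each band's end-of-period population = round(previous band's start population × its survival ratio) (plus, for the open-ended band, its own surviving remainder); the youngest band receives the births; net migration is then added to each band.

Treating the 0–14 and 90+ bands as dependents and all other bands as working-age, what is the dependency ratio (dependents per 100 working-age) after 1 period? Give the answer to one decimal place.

15.6

Call the groups 1 to 7, youngest first.
After projecting period 1:
Births: 7800 * 0.12 = 936, 20200 * 0.111 = 2242 ⇒ total 3178
Group 2: 6000 * 0.95 = 5700
Group 3: 7800 * 0.951 = 7418
Group 4: 20200 * 0.949 = 19170
Group 5: 18700 * 0.926 = 17316
Group 6: 16100 * 0.963 = 15504
Group 7: 4000 * 0.94 + 7300 * 0.48 = 3760 + 3504 = 7264
Net migration: Group 3 + 400 → 7818; Group 7 − 210 → 7054
→ [3178, 5700, 7818, 19170, 17316, 15504, 7054]
Dependents (band 0–14 + band 90+) = 3178 + 7054 = 10232; working-age = 65508; ratio = 10232/65508 × 100 = 15.6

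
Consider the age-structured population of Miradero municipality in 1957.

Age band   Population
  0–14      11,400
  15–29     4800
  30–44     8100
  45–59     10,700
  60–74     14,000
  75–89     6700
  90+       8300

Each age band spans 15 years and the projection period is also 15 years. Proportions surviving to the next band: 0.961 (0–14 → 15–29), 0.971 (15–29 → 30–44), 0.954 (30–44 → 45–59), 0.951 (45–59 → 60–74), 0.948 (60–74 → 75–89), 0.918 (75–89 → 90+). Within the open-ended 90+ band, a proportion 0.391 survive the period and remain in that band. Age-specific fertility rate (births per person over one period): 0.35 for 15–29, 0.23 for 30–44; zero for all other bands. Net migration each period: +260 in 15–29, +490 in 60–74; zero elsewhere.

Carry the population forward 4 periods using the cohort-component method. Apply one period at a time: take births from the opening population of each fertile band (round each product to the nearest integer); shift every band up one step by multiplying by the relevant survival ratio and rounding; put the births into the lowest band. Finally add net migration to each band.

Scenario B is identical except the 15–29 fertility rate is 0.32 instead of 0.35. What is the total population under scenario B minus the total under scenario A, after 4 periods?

Period 1:
Births: 4800 * 0.35 = 1680, 8100 * 0.23 = 1863 ⇒ total 3543
15–29: 11400 * 0.961 = 10955
30–44: 4800 * 0.971 = 4661
45–59: 8100 * 0.954 = 7727
60–74: 10700 * 0.951 = 10176
75–89: 14000 * 0.948 = 13272
90+: 6700 * 0.918 + 8300 * 0.391 = 6151 + 3245 = 9396
Net migration: 15–29 + 260 → 11215; 60–74 + 490 → 10666
End of period: [3543, 11215, 4661, 7727, 10666, 13272, 9396]
Period 2:
Births: 11215 * 0.35 = 3925, 4661 * 0.23 = 1072 ⇒ total 4997
15–29: 3543 * 0.961 = 3405
30–44: 11215 * 0.971 = 10890
45–59: 4661 * 0.954 = 4447
60–74: 7727 * 0.951 = 7348
75–89: 10666 * 0.948 = 10111
90+: 13272 * 0.918 + 9396 * 0.391 = 12184 + 3674 = 15858
Net migration: 15–29 + 260 → 3665; 60–74 + 490 → 7838
End of period: [4997, 3665, 10890, 4447, 7838, 10111, 15858]
Period 3:
Births: 3665 * 0.35 = 1283, 10890 * 0.23 = 2505 ⇒ total 3788
15–29: 4997 * 0.961 = 4802
30–44: 3665 * 0.971 = 3559
45–59: 10890 * 0.954 = 10389
60–74: 4447 * 0.951 = 4229
75–89: 7838 * 0.948 = 7430
90+: 10111 * 0.918 + 15858 * 0.391 = 9282 + 6200 = 15482
Net migration: 15–29 + 260 → 5062; 60–74 + 490 → 4719
End of period: [3788, 5062, 3559, 10389, 4719, 7430, 15482]
Period 4:
Births: 5062 * 0.35 = 1772, 3559 * 0.23 = 819 ⇒ total 2591
15–29: 3788 * 0.961 = 3640
30–44: 5062 * 0.971 = 4915
45–59: 3559 * 0.954 = 3395
60–74: 10389 * 0.951 = 9880
75–89: 4719 * 0.948 = 4474
90+: 7430 * 0.918 + 15482 * 0.391 = 6821 + 6053 = 12874
Net migration: 15–29 + 260 → 3900; 60–74 + 490 → 10370
End of period: [2591, 3900, 4915, 3395, 10370, 4474, 12874]
Scenario A total after 4 periods: 42519
Scenario B projection —
Period 1:
Births: 4800 * 0.32 = 1536, 8100 * 0.23 = 1863 ⇒ total 3399
15–29: 11400 * 0.961 = 10955
30–44: 4800 * 0.971 = 4661
45–59: 8100 * 0.954 = 7727
60–74: 10700 * 0.951 = 10176
75–89: 14000 * 0.948 = 13272
90+: 6700 * 0.918 + 8300 * 0.391 = 6151 + 3245 = 9396
Net migration: 15–29 + 260 → 11215; 60–74 + 490 → 10666
End of period: [3399, 11215, 4661, 7727, 10666, 13272, 9396]
Period 2:
Births: 11215 * 0.32 = 3589, 4661 * 0.23 = 1072 ⇒ total 4661
15–29: 3399 * 0.961 = 3266
30–44: 11215 * 0.971 = 10890
45–59: 4661 * 0.954 = 4447
60–74: 7727 * 0.951 = 7348
75–89: 10666 * 0.948 = 10111
90+: 13272 * 0.918 + 9396 * 0.391 = 12184 + 3674 = 15858
Net migration: 15–29 + 260 → 3526; 60–74 + 490 → 7838
End of period: [4661, 3526, 10890, 4447, 7838, 10111, 15858]
Period 3:
Births: 3526 * 0.32 = 1128, 10890 * 0.23 = 2505 ⇒ total 3633
15–29: 4661 * 0.961 = 4479
30–44: 3526 * 0.971 = 3424
45–59: 10890 * 0.954 = 10389
60–74: 4447 * 0.951 = 4229
75–89: 7838 * 0.948 = 7430
90+: 10111 * 0.918 + 15858 * 0.391 = 9282 + 6200 = 15482
Net migration: 15–29 + 260 → 4739; 60–74 + 490 → 4719
End of period: [3633, 4739, 3424, 10389, 4719, 7430, 15482]
Period 4:
Births: 4739 * 0.32 = 1516, 3424 * 0.23 = 788 ⇒ total 2304
15–29: 3633 * 0.961 = 3491
30–44: 4739 * 0.971 = 4602
45–59: 3424 * 0.954 = 3266
60–74: 10389 * 0.951 = 9880
75–89: 4719 * 0.948 = 4474
90+: 7430 * 0.918 + 15482 * 0.391 = 6821 + 6053 = 12874
Net migration: 15–29 + 260 → 3751; 60–74 + 490 → 10370
End of period: [2304, 3751, 4602, 3266, 10370, 4474, 12874]
Scenario B total after 4 periods: 41641
Difference B − A = 41641 − 42519 = -878

-878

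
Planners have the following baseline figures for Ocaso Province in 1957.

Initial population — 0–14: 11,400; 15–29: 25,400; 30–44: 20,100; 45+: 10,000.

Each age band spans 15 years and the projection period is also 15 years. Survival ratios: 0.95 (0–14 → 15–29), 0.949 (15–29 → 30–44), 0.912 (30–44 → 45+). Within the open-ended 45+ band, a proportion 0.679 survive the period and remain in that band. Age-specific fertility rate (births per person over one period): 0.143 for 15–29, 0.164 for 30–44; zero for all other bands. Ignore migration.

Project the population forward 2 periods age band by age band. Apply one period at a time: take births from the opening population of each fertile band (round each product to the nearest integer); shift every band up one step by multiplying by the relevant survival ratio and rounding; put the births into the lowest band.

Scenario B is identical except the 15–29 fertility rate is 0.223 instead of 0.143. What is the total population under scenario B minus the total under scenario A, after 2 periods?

Call the bands 1 to 4, youngest first.
[period 1]
Births: 25400 × 0.143 = 3632, 20100 × 0.164 = 3296 — total 6928
Band 2: 11400 × 0.95 = 10830
Band 3: 25400 × 0.949 = 24105
Band 4: 20100 × 0.912 + 10000 × 0.679 = 18331 + 6790 = 25121
Giving 6928 / 10830 / 24105 / 25121.
[period 2]
Births: 10830 × 0.143 = 1549, 24105 × 0.164 = 3953 — total 5502
Band 2: 6928 × 0.95 = 6582
Band 3: 10830 × 0.949 = 10278
Band 4: 24105 × 0.912 + 25121 × 0.679 = 21984 + 17057 = 39041
Giving 5502 / 6582 / 10278 / 39041.
Scenario A total after 2 periods: 61403
Scenario B projection —
[period 1]
Births: 25400 × 0.223 = 5664, 20100 × 0.164 = 3296 — total 8960
Band 2: 11400 × 0.95 = 10830
Band 3: 25400 × 0.949 = 24105
Band 4: 20100 × 0.912 + 10000 × 0.679 = 18331 + 6790 = 25121
Giving 8960 / 10830 / 24105 / 25121.
[period 2]
Births: 10830 × 0.223 = 2415, 24105 × 0.164 = 3953 — total 6368
Band 2: 8960 × 0.95 = 8512
Band 3: 10830 × 0.949 = 10278
Band 4: 24105 × 0.912 + 25121 × 0.679 = 21984 + 17057 = 39041
Giving 6368 / 8512 / 10278 / 39041.
Scenario B total after 2 periods: 64199
Difference B − A = 64199 − 61403 = 2796

2796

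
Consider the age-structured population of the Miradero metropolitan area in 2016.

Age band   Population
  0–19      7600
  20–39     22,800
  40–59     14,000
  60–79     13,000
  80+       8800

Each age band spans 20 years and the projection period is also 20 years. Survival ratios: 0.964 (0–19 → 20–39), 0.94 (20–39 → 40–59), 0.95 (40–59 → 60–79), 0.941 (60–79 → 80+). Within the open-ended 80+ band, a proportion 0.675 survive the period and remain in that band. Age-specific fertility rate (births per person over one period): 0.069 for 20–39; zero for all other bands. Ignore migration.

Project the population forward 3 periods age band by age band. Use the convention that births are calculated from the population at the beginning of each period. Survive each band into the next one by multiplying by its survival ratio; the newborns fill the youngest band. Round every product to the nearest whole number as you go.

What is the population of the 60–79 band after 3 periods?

6542

[period 1]
Births: 22800 * 0.069 = 1573
20–39: 7600 * 0.964 = 7326
40–59: 22800 * 0.94 = 21432
60–79: 14000 * 0.95 = 13300
80+: 13000 * 0.941 + 8800 * 0.675 = 12233 + 5940 = 18173
End of period: [1573, 7326, 21432, 13300, 18173]
[period 2]
Births: 7326 * 0.069 = 505
20–39: 1573 * 0.964 = 1516
40–59: 7326 * 0.94 = 6886
60–79: 21432 * 0.95 = 20360
80+: 13300 * 0.941 + 18173 * 0.675 = 12515 + 12267 = 24782
End of period: [505, 1516, 6886, 20360, 24782]
[period 3]
Births: 1516 * 0.069 = 105
20–39: 505 * 0.964 = 487
40–59: 1516 * 0.94 = 1425
60–79: 6886 * 0.95 = 6542
80+: 20360 * 0.941 + 24782 * 0.675 = 19159 + 16728 = 35887
End of period: [105, 487, 1425, 6542, 35887]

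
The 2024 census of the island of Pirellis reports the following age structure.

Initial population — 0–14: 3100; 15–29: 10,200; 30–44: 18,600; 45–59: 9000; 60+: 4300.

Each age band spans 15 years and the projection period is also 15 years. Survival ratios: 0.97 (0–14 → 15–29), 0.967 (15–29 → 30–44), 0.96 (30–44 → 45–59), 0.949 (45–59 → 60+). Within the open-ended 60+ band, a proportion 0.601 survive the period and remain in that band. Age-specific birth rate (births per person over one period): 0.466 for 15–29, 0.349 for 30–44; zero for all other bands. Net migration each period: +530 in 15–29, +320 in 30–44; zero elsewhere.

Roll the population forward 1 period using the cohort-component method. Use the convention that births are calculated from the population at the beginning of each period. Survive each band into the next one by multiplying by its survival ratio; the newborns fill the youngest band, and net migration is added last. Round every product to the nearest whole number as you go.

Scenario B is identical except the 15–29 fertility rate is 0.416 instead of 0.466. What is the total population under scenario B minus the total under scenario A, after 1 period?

-510

(Bands numbered youngest = 1 to oldest = 5.)
After projecting period 1:
Births: 10200 × 0.466 = 4753, 18600 × 0.349 = 6491 → 11244
Band 2: 3100 × 0.97 = 3007
Band 3: 10200 × 0.967 = 9863
Band 4: 18600 × 0.96 = 17856
Band 5: 9000 × 0.949 + 4300 × 0.601 = 8541 + 2584 = 11125
Net migration: Band 2 + 530 → 3537; Band 3 + 320 → 10183
→ [11244, 3537, 10183, 17856, 11125]
Scenario A total after 1 period: 53945
Scenario B projection —
After projecting period 1:
Births: 10200 × 0.416 = 4243, 18600 × 0.349 = 6491 → 10734
Band 2: 3100 × 0.97 = 3007
Band 3: 10200 × 0.967 = 9863
Band 4: 18600 × 0.96 = 17856
Band 5: 9000 × 0.949 + 4300 × 0.601 = 8541 + 2584 = 11125
Net migration: Band 2 + 530 → 3537; Band 3 + 320 → 10183
→ [10734, 3537, 10183, 17856, 11125]
Scenario B total after 1 period: 53435
Difference B − A = 53435 − 53945 = -510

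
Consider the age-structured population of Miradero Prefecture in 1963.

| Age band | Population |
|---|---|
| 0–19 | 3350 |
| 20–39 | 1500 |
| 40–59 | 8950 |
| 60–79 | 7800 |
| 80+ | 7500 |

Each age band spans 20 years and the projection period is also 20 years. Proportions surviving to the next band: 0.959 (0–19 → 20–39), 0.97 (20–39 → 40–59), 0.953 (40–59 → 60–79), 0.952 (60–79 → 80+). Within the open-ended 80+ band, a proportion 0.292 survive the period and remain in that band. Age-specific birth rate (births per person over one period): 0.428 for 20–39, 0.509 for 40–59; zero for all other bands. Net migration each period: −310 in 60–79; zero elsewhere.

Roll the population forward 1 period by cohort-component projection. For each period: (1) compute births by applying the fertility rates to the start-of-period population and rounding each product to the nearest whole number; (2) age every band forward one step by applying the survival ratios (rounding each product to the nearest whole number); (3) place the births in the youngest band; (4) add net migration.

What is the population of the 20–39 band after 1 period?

3213

— Period 1 —
Births: 1500 × 0.428 = 642 ; 8950 × 0.509 = 4556 → 5198
20–39: 3350 × 0.959 = 3213
40–59: 1500 × 0.97 = 1455
60–79: 8950 × 0.953 = 8529
80+: 7800 × 0.952 + 7500 × 0.292 = 7426 + 2190 = 9616
Net migration: 60–79 − 310 → 8219
Giving 5198 / 3213 / 1455 / 8219 / 9616.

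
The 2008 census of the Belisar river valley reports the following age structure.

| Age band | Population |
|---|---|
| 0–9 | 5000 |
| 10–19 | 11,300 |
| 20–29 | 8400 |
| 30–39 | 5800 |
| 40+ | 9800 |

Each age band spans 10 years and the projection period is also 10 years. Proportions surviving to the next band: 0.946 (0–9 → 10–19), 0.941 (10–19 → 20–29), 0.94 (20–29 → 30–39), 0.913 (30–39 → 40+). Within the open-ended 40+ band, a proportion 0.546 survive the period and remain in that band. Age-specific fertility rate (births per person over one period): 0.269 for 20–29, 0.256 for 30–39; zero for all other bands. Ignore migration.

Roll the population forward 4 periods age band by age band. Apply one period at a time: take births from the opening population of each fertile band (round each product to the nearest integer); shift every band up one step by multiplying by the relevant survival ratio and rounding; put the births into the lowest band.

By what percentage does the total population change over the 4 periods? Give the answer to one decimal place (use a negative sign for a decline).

-36.3

Period 1.
Births: 8400 * 0.269 = 2260  |  5800 * 0.256 = 1485 — total 3745
10–19: 5000 * 0.946 = 4730
20–29: 11300 * 0.941 = 10633
30–39: 8400 * 0.94 = 7896
40+: 5800 * 0.913 + 9800 * 0.546 = 5295 + 5351 = 10646
→ [3745, 4730, 10633, 7896, 10646]
Period 2.
Births: 10633 * 0.269 = 2860  |  7896 * 0.256 = 2021 — total 4881
10–19: 3745 * 0.946 = 3543
20–29: 4730 * 0.941 = 4451
30–39: 10633 * 0.94 = 9995
40+: 7896 * 0.913 + 10646 * 0.546 = 7209 + 5813 = 13022
→ [4881, 3543, 4451, 9995, 13022]
Period 3.
Births: 4451 * 0.269 = 1197  |  9995 * 0.256 = 2559 — total 3756
10–19: 4881 * 0.946 = 4617
20–29: 3543 * 0.941 = 3334
30–39: 4451 * 0.94 = 4184
40+: 9995 * 0.913 + 13022 * 0.546 = 9125 + 7110 = 16235
→ [3756, 4617, 3334, 4184, 16235]
Period 4.
Births: 3334 * 0.269 = 897  |  4184 * 0.256 = 1071 — total 1968
10–19: 3756 * 0.946 = 3553
20–29: 4617 * 0.941 = 4345
30–39: 3334 * 0.94 = 3134
40+: 4184 * 0.913 + 16235 * 0.546 = 3820 + 8864 = 12684
→ [1968, 3553, 4345, 3134, 12684]
Total: 40300 → 25684; change = -14616; percentage change = -36.3%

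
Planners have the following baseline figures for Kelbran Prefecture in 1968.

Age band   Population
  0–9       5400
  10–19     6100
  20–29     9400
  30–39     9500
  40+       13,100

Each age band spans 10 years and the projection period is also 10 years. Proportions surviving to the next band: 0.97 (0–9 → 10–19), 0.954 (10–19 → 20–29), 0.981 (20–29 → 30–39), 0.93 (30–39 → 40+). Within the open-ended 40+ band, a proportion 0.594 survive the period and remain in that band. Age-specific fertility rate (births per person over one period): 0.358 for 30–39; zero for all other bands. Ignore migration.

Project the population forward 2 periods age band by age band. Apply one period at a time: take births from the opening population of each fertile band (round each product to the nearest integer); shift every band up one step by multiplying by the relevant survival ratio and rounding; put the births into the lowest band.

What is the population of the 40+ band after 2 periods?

18446

(Bands numbered youngest = 1 to oldest = 5.)
[period 1]
Births: 9500 × 0.358 = 3401
Band 2: 5400 × 0.97 = 5238
Band 3: 6100 × 0.954 = 5819
Band 4: 9400 × 0.981 = 9221
Band 5: 9500 × 0.93 + 13100 × 0.594 = 8835 + 7781 = 16616
Giving 3401 / 5238 / 5819 / 9221 / 16616.
[period 2]
Births: 9221 × 0.358 = 3301
Band 2: 3401 × 0.97 = 3299
Band 3: 5238 × 0.954 = 4997
Band 4: 5819 × 0.981 = 5708
Band 5: 9221 × 0.93 + 16616 × 0.594 = 8576 + 9870 = 18446
Giving 3301 / 3299 / 4997 / 5708 / 18446.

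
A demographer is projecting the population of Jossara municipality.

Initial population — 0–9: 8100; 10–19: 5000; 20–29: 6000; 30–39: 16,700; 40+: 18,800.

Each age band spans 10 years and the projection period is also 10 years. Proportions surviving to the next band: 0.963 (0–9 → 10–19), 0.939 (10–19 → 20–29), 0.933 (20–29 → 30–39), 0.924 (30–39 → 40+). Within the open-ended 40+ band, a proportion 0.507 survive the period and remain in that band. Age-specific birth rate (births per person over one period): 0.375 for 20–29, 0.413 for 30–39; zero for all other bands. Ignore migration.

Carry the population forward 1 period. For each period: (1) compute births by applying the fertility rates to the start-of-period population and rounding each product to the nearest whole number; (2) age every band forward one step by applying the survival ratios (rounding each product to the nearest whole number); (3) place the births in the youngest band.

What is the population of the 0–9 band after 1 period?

Period 1.
Births: 6000 * 0.375 = 2250 ; 16700 * 0.413 = 6897 — total 9147
10–19: 8100 * 0.963 = 7800
20–29: 5000 * 0.939 = 4695
30–39: 6000 * 0.933 = 5598
40+: 16700 * 0.924 + 18800 * 0.507 = 15431 + 9532 = 24963
End of period: [9147, 7800, 4695, 5598, 24963]

9147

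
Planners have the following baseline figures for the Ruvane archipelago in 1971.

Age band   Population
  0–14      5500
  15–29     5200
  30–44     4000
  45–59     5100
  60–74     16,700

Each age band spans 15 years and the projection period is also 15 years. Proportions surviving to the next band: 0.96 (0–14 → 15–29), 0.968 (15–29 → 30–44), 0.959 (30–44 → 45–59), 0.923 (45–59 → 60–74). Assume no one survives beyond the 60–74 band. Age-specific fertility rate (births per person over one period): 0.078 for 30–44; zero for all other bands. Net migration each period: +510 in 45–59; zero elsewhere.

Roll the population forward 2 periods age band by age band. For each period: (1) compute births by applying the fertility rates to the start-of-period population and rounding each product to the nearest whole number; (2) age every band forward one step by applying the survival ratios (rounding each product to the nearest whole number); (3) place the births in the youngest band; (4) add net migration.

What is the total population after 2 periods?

15153

Let group 1 be 0–14 through group 5 = 60–74.
Period 1:
Births: 4000 × 0.078 = 312
Group 2: 5500 × 0.96 = 5280
Group 3: 5200 × 0.968 = 5034
Group 4: 4000 × 0.959 = 3836
Group 5: 5100 × 0.923 = 4707
Net migration: Group 4 + 510 → 4346
End of period: [312, 5280, 5034, 4346, 4707]
Period 2:
Births: 5034 × 0.078 = 393
Group 2: 312 × 0.96 = 300
Group 3: 5280 × 0.968 = 5111
Group 4: 5034 × 0.959 = 4828
Group 5: 4346 × 0.923 = 4011
Net migration: Group 4 + 510 → 5338
End of period: [393, 300, 5111, 5338, 4011]
Total after period 2: 393 + 300 + 5111 + 5338 + 4011 = 15153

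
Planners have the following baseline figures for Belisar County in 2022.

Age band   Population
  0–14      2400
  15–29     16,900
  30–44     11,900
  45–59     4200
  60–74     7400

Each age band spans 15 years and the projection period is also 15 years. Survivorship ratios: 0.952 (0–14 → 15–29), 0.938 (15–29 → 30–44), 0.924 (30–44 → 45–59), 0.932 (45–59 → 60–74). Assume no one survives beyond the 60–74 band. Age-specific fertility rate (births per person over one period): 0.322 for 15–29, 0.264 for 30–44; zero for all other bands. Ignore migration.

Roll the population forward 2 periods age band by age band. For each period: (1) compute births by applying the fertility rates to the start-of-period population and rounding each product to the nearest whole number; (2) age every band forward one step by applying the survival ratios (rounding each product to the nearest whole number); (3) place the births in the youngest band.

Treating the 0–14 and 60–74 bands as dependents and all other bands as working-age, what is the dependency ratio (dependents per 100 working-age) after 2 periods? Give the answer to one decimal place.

60.8

(Groups numbered youngest = 1 to oldest = 5.)
— Period 1 —
Births: 16900 × 0.322 = 5442  |  11900 × 0.264 = 3142 → total 8584
Group 2: 2400 × 0.952 = 2285
Group 3: 16900 × 0.938 = 15852
Group 4: 11900 × 0.924 = 10996
Group 5: 4200 × 0.932 = 3914
End of period: [8584, 2285, 15852, 10996, 3914]
— Period 2 —
Births: 2285 × 0.322 = 736  |  15852 × 0.264 = 4185 → total 4921
Group 2: 8584 × 0.952 = 8172
Group 3: 2285 × 0.938 = 2143
Group 4: 15852 × 0.924 = 14647
Group 5: 10996 × 0.932 = 10248
End of period: [4921, 8172, 2143, 14647, 10248]
Dependents (band 0–14 + band 60–74) = 4921 + 10248 = 15169; working-age = 24962; ratio = 15169/24962 × 100 = 60.8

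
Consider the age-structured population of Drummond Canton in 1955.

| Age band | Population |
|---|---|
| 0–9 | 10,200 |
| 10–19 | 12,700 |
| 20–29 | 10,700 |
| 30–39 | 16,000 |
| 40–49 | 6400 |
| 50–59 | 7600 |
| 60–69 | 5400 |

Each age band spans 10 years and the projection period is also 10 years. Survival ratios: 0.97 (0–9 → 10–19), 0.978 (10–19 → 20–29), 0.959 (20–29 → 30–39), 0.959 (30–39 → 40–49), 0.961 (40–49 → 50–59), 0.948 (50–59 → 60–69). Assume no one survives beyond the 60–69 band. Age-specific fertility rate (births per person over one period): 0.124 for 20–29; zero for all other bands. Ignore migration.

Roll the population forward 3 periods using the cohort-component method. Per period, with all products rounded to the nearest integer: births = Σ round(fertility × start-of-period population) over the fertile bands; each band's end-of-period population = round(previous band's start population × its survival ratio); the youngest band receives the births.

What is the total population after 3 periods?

Period 1.
Births: 10700 × 0.124 = 1327
10–19: 10200 × 0.97 = 9894
20–29: 12700 × 0.978 = 12421
30–39: 10700 × 0.959 = 10261
40–49: 16000 × 0.959 = 15344
50–59: 6400 × 0.961 = 6150
60–69: 7600 × 0.948 = 7205
→ [1327, 9894, 12421, 10261, 15344, 6150, 7205]
Period 2.
Births: 12421 × 0.124 = 1540
10–19: 1327 × 0.97 = 1287
20–29: 9894 × 0.978 = 9676
30–39: 12421 × 0.959 = 11912
40–49: 10261 × 0.959 = 9840
50–59: 15344 × 0.961 = 14746
60–69: 6150 × 0.948 = 5830
→ [1540, 1287, 9676, 11912, 9840, 14746, 5830]
Period 3.
Births: 9676 × 0.124 = 1200
10–19: 1540 × 0.97 = 1494
20–29: 1287 × 0.978 = 1259
30–39: 9676 × 0.959 = 9279
40–49: 11912 × 0.959 = 11424
50–59: 9840 × 0.961 = 9456
60–69: 14746 × 0.948 = 13979
→ [1200, 1494, 1259, 9279, 11424, 9456, 13979]
Total after period 3: 1200 + 1494 + 1259 + 9279 + 11424 + 9456 + 13979 = 48091

48091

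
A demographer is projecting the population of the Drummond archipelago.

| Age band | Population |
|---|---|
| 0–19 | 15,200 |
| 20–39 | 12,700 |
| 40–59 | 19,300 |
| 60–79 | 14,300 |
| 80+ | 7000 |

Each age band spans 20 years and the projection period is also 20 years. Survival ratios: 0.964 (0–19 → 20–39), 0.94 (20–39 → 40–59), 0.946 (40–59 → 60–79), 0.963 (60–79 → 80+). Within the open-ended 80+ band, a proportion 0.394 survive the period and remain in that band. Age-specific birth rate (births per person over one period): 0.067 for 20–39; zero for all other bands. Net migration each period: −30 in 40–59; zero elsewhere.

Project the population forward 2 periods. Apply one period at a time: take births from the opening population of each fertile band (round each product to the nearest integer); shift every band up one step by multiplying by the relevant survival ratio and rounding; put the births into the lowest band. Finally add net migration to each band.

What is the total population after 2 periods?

50905

— Period 1 —
Births: 12700 × 0.067 = 851
20–39: 15200 × 0.964 = 14653
40–59: 12700 × 0.94 = 11938
60–79: 19300 × 0.946 = 18258
80+: 14300 × 0.963 + 7000 × 0.394 = 13771 + 2758 = 16529
Net migration: 40–59 − 30 → 11908
End of period: [851, 14653, 11908, 18258, 16529]
— Period 2 —
Births: 14653 × 0.067 = 982
20–39: 851 × 0.964 = 820
40–59: 14653 × 0.94 = 13774
60–79: 11908 × 0.946 = 11265
80+: 18258 × 0.963 + 16529 × 0.394 = 17582 + 6512 = 24094
Net migration: 40–59 − 30 → 13744
End of period: [982, 820, 13744, 11265, 24094]
Total after period 2: 982 + 820 + 13744 + 11265 + 24094 = 50905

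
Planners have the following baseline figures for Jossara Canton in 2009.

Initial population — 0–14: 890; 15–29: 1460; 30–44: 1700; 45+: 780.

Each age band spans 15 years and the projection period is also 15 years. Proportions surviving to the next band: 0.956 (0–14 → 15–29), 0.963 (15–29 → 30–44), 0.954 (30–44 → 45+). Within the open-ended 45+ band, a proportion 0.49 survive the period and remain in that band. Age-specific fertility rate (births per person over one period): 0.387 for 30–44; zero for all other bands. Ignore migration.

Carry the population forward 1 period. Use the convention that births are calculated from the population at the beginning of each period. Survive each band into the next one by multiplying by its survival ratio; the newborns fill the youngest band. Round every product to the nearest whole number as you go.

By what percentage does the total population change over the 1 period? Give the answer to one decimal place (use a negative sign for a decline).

1.8

— Period 1 —
Births: 1700 × 0.387 = 658
15–29: 890 × 0.956 = 851
30–44: 1460 × 0.963 = 1406
45+: 1700 × 0.954 + 780 × 0.49 = 1622 + 382 = 2004
→ [658, 851, 1406, 2004]
Total: 4830 → 4919; change = 89; percentage change = 1.8%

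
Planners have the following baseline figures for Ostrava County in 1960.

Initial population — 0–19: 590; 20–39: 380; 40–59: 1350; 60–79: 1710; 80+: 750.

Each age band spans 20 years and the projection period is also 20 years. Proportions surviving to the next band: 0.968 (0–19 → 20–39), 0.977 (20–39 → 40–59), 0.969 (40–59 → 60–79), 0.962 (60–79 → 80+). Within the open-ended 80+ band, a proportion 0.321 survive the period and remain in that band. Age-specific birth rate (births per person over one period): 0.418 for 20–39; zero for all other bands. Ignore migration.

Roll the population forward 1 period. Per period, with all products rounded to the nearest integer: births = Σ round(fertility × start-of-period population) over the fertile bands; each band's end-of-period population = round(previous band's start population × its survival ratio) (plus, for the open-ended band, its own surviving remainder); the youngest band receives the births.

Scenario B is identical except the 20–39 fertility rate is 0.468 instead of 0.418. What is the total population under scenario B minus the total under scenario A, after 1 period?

19

Numbering the groups 1..5 from youngest to oldest:
[period 1]
Births: 380 * 0.418 = 159
Group 2: 590 * 0.968 = 571
Group 3: 380 * 0.977 = 371
Group 4: 1350 * 0.969 = 1308
Group 5: 1710 * 0.962 + 750 * 0.321 = 1645 + 241 = 1886
Giving 159 / 571 / 371 / 1308 / 1886.
Scenario A total after 1 period: 4295
Scenario B projection —
[period 1]
Births: 380 * 0.468 = 178
Group 2: 590 * 0.968 = 571
Group 3: 380 * 0.977 = 371
Group 4: 1350 * 0.969 = 1308
Group 5: 1710 * 0.962 + 750 * 0.321 = 1645 + 241 = 1886
Giving 178 / 571 / 371 / 1308 / 1886.
Scenario B total after 1 period: 4314
Difference B − A = 4314 − 4295 = 19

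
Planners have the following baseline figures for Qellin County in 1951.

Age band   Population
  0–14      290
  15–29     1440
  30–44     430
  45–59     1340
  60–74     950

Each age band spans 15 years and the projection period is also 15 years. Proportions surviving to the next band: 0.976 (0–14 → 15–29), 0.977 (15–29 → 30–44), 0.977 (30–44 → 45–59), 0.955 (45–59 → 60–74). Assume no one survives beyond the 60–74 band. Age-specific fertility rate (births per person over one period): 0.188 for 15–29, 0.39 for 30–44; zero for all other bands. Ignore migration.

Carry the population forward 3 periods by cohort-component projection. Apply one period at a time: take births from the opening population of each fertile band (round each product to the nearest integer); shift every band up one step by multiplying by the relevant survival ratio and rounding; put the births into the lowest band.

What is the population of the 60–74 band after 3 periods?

[period 1]
Births: 1440 * 0.188 = 271  |  430 * 0.39 = 168 — total 439
15–29: 290 * 0.976 = 283
30–44: 1440 * 0.977 = 1407
45–59: 430 * 0.977 = 420
60–74: 1340 * 0.955 = 1280
Giving 439 / 283 / 1407 / 420 / 1280.
[period 2]
Births: 283 * 0.188 = 53  |  1407 * 0.39 = 549 — total 602
15–29: 439 * 0.976 = 428
30–44: 283 * 0.977 = 276
45–59: 1407 * 0.977 = 1375
60–74: 420 * 0.955 = 401
Giving 602 / 428 / 276 / 1375 / 401.
[period 3]
Births: 428 * 0.188 = 80  |  276 * 0.39 = 108 — total 188
15–29: 602 * 0.976 = 588
30–44: 428 * 0.977 = 418
45–59: 276 * 0.977 = 270
60–74: 1375 * 0.955 = 1313
Giving 188 / 588 / 418 / 270 / 1313.

1313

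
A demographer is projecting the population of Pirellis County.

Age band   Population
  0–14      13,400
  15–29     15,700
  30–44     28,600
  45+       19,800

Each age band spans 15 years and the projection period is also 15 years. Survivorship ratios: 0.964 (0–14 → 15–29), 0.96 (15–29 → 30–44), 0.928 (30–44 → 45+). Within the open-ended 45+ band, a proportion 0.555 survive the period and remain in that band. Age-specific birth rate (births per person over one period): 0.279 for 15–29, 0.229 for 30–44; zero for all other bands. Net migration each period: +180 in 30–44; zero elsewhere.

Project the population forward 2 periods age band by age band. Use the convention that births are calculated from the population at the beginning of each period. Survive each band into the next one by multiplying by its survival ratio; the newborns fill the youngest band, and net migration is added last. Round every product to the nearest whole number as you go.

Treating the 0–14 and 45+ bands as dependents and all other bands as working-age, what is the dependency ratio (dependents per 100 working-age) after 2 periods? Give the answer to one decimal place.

182.0

— Period 1 —
Births: 15700 × 0.279 = 4380  |  28600 × 0.229 = 6549 — total 10929
15–29: 13400 × 0.964 = 12918
30–44: 15700 × 0.96 = 15072
45+: 28600 × 0.928 + 19800 × 0.555 = 26541 + 10989 = 37530
Net migration: 30–44 + 180 → 15252
→ [10929, 12918, 15252, 37530]
— Period 2 —
Births: 12918 × 0.279 = 3604  |  15252 × 0.229 = 3493 — total 7097
15–29: 10929 × 0.964 = 10536
30–44: 12918 × 0.96 = 12401
45+: 15252 × 0.928 + 37530 × 0.555 = 14154 + 20829 = 34983
Net migration: 30–44 + 180 → 12581
→ [7097, 10536, 12581, 34983]
Dependents (band 0–14 + band 45+) = 7097 + 34983 = 42080; working-age = 23117; ratio = 42080/23117 × 100 = 182.0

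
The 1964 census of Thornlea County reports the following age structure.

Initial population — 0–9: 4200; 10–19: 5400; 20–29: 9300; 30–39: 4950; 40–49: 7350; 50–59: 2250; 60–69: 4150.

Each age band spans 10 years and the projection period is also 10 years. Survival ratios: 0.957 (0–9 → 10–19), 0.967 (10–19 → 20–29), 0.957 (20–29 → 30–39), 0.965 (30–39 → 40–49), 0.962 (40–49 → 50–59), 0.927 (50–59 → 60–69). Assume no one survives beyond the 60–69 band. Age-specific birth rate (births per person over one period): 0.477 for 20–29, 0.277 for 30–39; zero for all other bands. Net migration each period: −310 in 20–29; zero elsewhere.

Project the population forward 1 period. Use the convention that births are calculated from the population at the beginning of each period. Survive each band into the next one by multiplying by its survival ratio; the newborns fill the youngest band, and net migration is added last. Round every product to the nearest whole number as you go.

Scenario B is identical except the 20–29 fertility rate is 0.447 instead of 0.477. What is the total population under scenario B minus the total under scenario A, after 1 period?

-279

After projecting period 1:
Births: 9300 × 0.477 = 4436 ; 4950 × 0.277 = 1371 → total 5807
10–19: 4200 × 0.957 = 4019
20–29: 5400 × 0.967 = 5222
30–39: 9300 × 0.957 = 8900
40–49: 4950 × 0.965 = 4777
50–59: 7350 × 0.962 = 7071
60–69: 2250 × 0.927 = 2086
Net migration: 20–29 − 310 → 4912
End of period: [5807, 4019, 4912, 8900, 4777, 7071, 2086]
Scenario A total after 1 period: 37572
Scenario B projection —
After projecting period 1:
Births: 9300 × 0.447 = 4157 ; 4950 × 0.277 = 1371 → total 5528
10–19: 4200 × 0.957 = 4019
20–29: 5400 × 0.967 = 5222
30–39: 9300 × 0.957 = 8900
40–49: 4950 × 0.965 = 4777
50–59: 7350 × 0.962 = 7071
60–69: 2250 × 0.927 = 2086
Net migration: 20–29 − 310 → 4912
End of period: [5528, 4019, 4912, 8900, 4777, 7071, 2086]
Scenario B total after 1 period: 37293
Difference B − A = 37293 − 37572 = -279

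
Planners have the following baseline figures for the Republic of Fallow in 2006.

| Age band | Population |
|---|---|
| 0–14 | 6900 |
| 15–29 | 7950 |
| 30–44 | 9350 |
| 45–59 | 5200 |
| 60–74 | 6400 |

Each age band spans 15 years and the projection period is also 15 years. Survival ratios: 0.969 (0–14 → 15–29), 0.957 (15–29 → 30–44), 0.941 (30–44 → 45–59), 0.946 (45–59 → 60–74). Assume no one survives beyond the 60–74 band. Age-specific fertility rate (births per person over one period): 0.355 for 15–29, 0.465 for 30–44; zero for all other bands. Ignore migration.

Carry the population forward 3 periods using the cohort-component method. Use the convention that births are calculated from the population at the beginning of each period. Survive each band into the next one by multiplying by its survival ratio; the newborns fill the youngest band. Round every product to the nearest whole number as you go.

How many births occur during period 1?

Let band 1 be 0–14 through band 5 = 60–74.
Period 1.
Births: 7950 × 0.355 = 2822 ; 9350 × 0.465 = 4348 — total 7170
Band 2: 6900 × 0.969 = 6686
Band 3: 7950 × 0.957 = 7608
Band 4: 9350 × 0.941 = 8798
Band 5: 5200 × 0.946 = 4919
→ [7170, 6686, 7608, 8798, 4919]

7170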